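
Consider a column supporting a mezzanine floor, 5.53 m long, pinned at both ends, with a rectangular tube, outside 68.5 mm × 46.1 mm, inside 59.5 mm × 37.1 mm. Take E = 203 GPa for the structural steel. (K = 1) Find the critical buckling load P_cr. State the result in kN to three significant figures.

Weak-axis I_min = (h_o·b_o³ − h_i·b_i³)/12 with b_o = 46.1, b_i = 37.10 mm (shorter outer/inner sides).
I_min = (68.5×46.1³ − 59.50×37.10³)/12 = 3.061×10^5 mm⁴
I = 3.061×10^5 mm⁴ = 3.061×10^-7 m⁴
Effective length L_e = K·L = 1 × 5.53 = 5.530 m
P_cr = π²EI / L_e² = π² × 203×10⁹ × 3.061×10^-7 / 5.530² = 2.005×10^4 N

P_cr ≈ 20.1 kN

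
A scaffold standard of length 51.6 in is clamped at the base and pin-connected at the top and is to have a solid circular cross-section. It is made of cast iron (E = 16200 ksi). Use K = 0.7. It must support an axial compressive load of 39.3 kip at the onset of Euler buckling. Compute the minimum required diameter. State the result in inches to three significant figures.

d ≈ 1.60 in

L_e = K·L = 0.7 × 51.6 = 36.12 in
Required I = P_cr·L_e²/(π²E) = 3.930×10^4 × 36.12² / (π² × 1.62×10^7) = 0.3207 in⁴
Solid circle: I = πd⁴/64  ⇒  d = (64I/π)^(1/4) = (64×0.3207/π)^(1/4) = 1.60 in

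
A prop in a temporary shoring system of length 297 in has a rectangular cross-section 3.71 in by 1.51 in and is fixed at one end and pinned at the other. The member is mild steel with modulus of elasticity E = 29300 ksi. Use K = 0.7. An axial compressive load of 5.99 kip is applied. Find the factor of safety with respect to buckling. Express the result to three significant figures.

Buckling occurs about the weak axis: I_min = h·b³/12 with b = 1.51 in (the shorter side).
I_min = 3.71×1.51³/12 = 1.064 in⁴
Effective length L_e = K·L = 0.7 × 297 = 207.9 in
P_cr = π²EI / L_e² = π² × 29300×10³ × 1.064 / 207.9² = 7.122×10^3 lb
Factor of safety n = P_cr / P = 7.1217 / 5.99 = 1.19

n ≈ 1.19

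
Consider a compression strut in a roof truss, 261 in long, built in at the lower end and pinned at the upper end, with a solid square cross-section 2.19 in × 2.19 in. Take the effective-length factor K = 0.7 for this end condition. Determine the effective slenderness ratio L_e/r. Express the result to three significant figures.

For a square r = a/√12 = 2.19/√12 = 0.6322 in
L_e = K·L = 0.7 × 261 = 182.7 in
λ = L_e / r_min = 182.70 / 0.6322 = 289

λ ≈ 289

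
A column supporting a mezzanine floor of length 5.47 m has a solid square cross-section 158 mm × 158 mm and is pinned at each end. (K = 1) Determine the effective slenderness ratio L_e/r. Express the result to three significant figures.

For a square r = a/√12 = 158/√12 = 45.61 mm
L_e = K·L = 1 × 5.47 m = 5.470 m = 5470.0 mm
λ = L_e / r_min = 5470.0 / 45.61 = 120

λ ≈ 120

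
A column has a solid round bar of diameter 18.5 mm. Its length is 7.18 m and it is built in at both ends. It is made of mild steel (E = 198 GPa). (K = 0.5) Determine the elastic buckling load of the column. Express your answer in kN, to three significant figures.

P_cr ≈ 0.872 kN

I = πd⁴/64 = π×18.5⁴/64 = 5.750×10^3 mm⁴
I = 5.750×10^3 mm⁴ = 5.750×10^-9 m⁴
Effective length L_e = K·L = 0.5 × 7.18 = 3.590 m
P_cr = π²EI / L_e² = π² × 198×10⁹ × 5.750×10^-9 / 3.590² = 871.8 N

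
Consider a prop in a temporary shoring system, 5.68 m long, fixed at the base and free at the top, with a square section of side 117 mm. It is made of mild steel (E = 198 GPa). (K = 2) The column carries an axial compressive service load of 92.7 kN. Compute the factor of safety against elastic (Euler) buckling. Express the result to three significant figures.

I = a⁴/12 = 117⁴/12 = 1.562×10^7 mm⁴
I = 1.562×10^7 mm⁴ = 1.562×10^-5 m⁴
Effective length L_e = K·L = 2 × 5.68 = 11.36 m
P_cr = π²EI / L_e² = π² × 198×10⁹ × 1.562×10^-5 / 11.36² = 2.365×10^5 N
Factor of safety n = P_cr / P = 236.47 / 92.7 = 2.55

n ≈ 2.55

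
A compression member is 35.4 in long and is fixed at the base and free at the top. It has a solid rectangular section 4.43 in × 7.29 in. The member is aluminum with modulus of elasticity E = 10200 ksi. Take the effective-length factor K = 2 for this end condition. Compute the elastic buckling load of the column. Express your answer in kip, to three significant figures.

P_cr ≈ 1060 kip

Buckling occurs about the weak axis: I_min = h·b³/12 with b = 4.43 in (the shorter side).
I_min = 7.29×4.43³/12 = 52.82 in⁴
Effective length L_e = K·L = 2 × 35.4 = 70.80 in
P_cr = π²EI / L_e² = π² × 10200×10³ × 52.82 / 70.80² = 1.061×10^6 lb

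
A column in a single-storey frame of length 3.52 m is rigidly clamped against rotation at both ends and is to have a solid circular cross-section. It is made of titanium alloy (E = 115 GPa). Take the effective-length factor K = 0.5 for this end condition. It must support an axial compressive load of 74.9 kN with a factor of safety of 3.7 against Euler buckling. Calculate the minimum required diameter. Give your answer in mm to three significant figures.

Required P_cr = n·P = 3.7 × 74.9 = 277.1 kN
L_e = K·L = 0.5 × 3.52 = 1.760 m
Required I = P_cr·L_e²/(π²E) = 2.771×10^5 × 1.760² / (π² × 1.15×10^11) = 7.563×10^-7 m⁴
I_req = 7.563×10^5 mm⁴
Solid circle: I = πd⁴/64  ⇒  d = (64I/π)^(1/4) = (64×7.563×10^5/π)^(1/4) = 62.7 mm

d ≈ 62.7 mm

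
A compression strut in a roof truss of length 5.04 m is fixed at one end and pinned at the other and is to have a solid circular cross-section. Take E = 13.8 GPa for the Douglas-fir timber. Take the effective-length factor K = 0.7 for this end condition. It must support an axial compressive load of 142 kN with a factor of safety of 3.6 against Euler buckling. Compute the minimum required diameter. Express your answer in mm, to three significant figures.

d ≈ 176 mm

Required P_cr = n·P = 3.6 × 142 = 511.2 kN
L_e = K·L = 0.7 × 5.04 = 3.528 m
Required I = P_cr·L_e²/(π²E) = 5.112×10^5 × 3.528² / (π² × 1.38×10^10) = 4.672×10^-5 m⁴
I_req = 4.672×10^7 mm⁴
Solid circle: I = πd⁴/64  ⇒  d = (64I/π)^(1/4) = (64×4.672×10^7/π)^(1/4) = 176 mm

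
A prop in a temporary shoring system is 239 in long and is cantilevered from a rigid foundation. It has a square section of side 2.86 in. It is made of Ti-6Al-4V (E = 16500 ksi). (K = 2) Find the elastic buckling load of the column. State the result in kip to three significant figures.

I = a⁴/12 = 2.86⁴/12 = 5.575 in⁴
Effective length L_e = K·L = 2 × 239 = 478.0 in
P_cr = π²EI / L_e² = π² × 16500×10³ × 5.575 / 478.0² = 3.974×10^3 lb

P_cr ≈ 3.97 kip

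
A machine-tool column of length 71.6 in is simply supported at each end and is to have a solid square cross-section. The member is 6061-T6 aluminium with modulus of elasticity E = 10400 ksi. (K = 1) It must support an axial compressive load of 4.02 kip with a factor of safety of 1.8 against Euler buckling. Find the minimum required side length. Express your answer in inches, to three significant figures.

Required P_cr = n·P = 1.8 × 4.02 = 7.236 kip
L_e = K·L = 1 × 71.6 = 71.60 in
Required I = P_cr·L_e²/(π²E) = 7.236×10^3 × 71.60² / (π² × 1.04×10^7) = 0.3614 in⁴
Solid square: I = a⁴/12  ⇒  a = (12I)^(1/4) = (12×0.3614)^(1/4) = 1.44 in

a ≈ 1.44 in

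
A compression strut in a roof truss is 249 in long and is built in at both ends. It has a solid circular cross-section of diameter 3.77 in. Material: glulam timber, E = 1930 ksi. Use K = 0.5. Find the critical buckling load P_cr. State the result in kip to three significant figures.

I = πd⁴/64 = π×3.77⁴/64 = 9.916 in⁴
Effective length L_e = K·L = 0.5 × 249 = 124.5 in
P_cr = π²EI / L_e² = π² × 1930×10³ × 9.916 / 124.5² = 1.219×10^4 lb

P_cr ≈ 12.2 kip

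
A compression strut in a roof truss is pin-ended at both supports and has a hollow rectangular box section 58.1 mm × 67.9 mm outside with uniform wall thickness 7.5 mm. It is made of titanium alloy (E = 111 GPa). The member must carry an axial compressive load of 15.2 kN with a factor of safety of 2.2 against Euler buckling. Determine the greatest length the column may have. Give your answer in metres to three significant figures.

L_max ≈ 4.98 m

Inner dimensions: h_i = 67.9 − 2×7.5 = 52.90 mm, b_i = 58.1 − 2×7.5 = 43.10 mm
Weak-axis I_min = (h_o·b_o³ − h_i·b_i³)/12 with b_o = 58.1, b_i = 43.10 mm (shorter outer/inner sides).
I_min = (67.9×58.1³ − 52.90×43.10³)/12 = 7.568×10^5 mm⁴
I = 7.568×10^-7 m⁴
Required critical load P_cr = n·P = 2.2 × 15.2 = 33.44 kN = 3.344×10^4 N
From P_cr = π²EI/(K·L)²:  L = (1/K)·√(π²EI/P_cr) = (1/1)·√(π²×1.11×10^11×7.568×10^-7/3.344×10^4)
L = 4.98 m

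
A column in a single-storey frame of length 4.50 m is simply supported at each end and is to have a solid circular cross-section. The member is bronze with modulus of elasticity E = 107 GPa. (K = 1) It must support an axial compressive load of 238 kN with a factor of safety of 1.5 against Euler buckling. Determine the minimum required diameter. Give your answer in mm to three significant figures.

Required P_cr = n·P = 1.5 × 238 = 357.0 kN
L_e = K·L = 1 × 4.50 = 4.500 m
Required I = P_cr·L_e²/(π²E) = 3.570×10^5 × 4.500² / (π² × 1.07×10^11) = 6.846×10^-6 m⁴
I_req = 6.846×10^6 mm⁴
Solid circle: I = πd⁴/64  ⇒  d = (64I/π)^(1/4) = (64×6.846×10^6/π)^(1/4) = 109 mm

d ≈ 109 mm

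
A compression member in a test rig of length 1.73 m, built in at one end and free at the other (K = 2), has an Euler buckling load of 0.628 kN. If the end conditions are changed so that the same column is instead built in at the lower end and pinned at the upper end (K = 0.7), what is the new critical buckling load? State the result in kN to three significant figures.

P_cr ≈ 5.13 kN

P_cr ∝ 1/K², so P_cr,new = P_cr,old × (K_old/K_new)² = 0.628 × (2/0.7)²
= 0.628 × 8.163 = 5.13 kN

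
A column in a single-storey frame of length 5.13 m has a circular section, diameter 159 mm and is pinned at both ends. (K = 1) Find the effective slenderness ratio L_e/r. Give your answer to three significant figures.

λ ≈ 129

For a solid circle r = d/4 = 159/4 = 39.75 mm
L_e = K·L = 1 × 5.13 m = 5.130 m = 5130.0 mm
λ = L_e / r_min = 5130.0 / 39.75 = 129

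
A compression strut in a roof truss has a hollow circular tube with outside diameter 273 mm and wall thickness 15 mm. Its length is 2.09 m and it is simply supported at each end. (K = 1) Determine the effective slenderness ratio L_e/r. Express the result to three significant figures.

λ ≈ 22.9

Inner diameter d_i = 273 − 2×15 = 243.0 mm
I = π(d_o⁴ − d_i⁴)/64 = π(273⁴ − 243.0⁴)/64 = 1.015×10^8 mm⁴
A = 1.216×10^4 mm²;  r_min = √(I/A) = √(1.015×10^8/1.216×10^4) = 91.37 mm
L_e = K·L = 1 × 2.09 m = 2.090 m = 2090.0 mm
λ = L_e / r_min = 2090.0 / 91.37 = 22.9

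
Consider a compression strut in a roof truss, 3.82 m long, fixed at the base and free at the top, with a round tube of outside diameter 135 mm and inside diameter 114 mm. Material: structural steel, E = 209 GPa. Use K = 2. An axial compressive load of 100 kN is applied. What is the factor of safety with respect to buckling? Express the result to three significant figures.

n ≈ 2.83

d_o = 135 mm, d_i = 114 mm
I = π(d_o⁴ − d_i⁴)/64 = π(135⁴ − 114.0⁴)/64 = 8.014×10^6 mm⁴
I = 8.014×10^6 mm⁴ = 8.014×10^-6 m⁴
Effective length L_e = K·L = 2 × 3.82 = 7.640 m
P_cr = π²EI / L_e² = π² × 209×10⁹ × 8.014×10^-6 / 7.640² = 2.832×10^5 N
Factor of safety n = P_cr / P = 283.20 / 100 = 2.83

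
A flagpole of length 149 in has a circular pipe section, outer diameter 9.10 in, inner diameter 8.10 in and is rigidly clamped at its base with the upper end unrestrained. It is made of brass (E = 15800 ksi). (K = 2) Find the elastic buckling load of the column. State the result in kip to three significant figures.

d_o = 9.10 in, d_i = 8.10 in
I = π(d_o⁴ − d_i⁴)/64 = π(9.10⁴ − 8.100⁴)/64 = 125.3 in⁴
Effective length L_e = K·L = 2 × 149 = 298.0 in
P_cr = π²EI / L_e² = π² × 15800×10³ × 125.3 / 298.0² = 2.200×10^5 lb

P_cr ≈ 220 kip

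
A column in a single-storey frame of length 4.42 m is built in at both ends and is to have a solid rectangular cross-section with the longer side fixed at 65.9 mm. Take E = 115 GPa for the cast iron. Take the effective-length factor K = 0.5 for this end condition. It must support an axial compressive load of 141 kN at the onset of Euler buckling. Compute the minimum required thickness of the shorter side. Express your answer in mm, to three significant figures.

b ≈ 48.0 mm

L_e = K·L = 0.5 × 4.42 = 2.210 m
Required I = P_cr·L_e²/(π²E) = 1.410×10^5 × 2.210² / (π² × 1.15×10^11) = 6.067×10^-7 m⁴
I_req = 6.067×10^5 mm⁴
Rectangle, weak axis: I_min = h·b³/12 with h = 65.9 mm fixed  ⇒  b = (12I/h)^(1/3) = 48.0 mm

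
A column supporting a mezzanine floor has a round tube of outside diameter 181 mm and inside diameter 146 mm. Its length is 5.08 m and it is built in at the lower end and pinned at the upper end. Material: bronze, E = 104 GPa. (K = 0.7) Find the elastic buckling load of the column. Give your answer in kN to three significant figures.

P_cr ≈ 2470 kN

d_o = 181 mm, d_i = 146 mm
I = π(d_o⁴ − d_i⁴)/64 = π(181⁴ − 146.0⁴)/64 = 3.038×10^7 mm⁴
I = 3.038×10^7 mm⁴ = 3.038×10^-5 m⁴
Effective length L_e = K·L = 0.7 × 5.08 = 3.556 m
P_cr = π²EI / L_e² = π² × 104×10⁹ × 3.038×10^-5 / 3.556² = 2.466×10^6 N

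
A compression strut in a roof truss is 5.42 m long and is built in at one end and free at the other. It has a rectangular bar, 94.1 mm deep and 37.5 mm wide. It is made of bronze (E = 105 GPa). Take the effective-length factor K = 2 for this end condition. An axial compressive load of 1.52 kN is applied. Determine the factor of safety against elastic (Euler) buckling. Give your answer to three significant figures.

Buckling occurs about the weak axis: I_min = h·b³/12 with b = 37.5 mm (the shorter side).
I_min = 94.1×37.5³/12 = 4.135×10^5 mm⁴
I = 4.135×10^5 mm⁴ = 4.135×10^-7 m⁴
Effective length L_e = K·L = 2 × 5.42 = 10.84 m
P_cr = π²EI / L_e² = π² × 105×10⁹ × 4.135×10^-7 / 10.84² = 3.647×10^3 N
Factor of safety n = P_cr / P = 3.6470 / 1.52 = 2.40

n ≈ 2.40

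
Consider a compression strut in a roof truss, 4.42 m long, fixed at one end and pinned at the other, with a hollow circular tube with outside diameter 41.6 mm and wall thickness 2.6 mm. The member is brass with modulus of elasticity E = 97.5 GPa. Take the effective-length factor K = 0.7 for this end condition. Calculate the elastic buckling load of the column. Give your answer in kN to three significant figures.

P_cr ≈ 6.12 kN

Inner diameter d_i = 41.6 − 2×2.6 = 36.40 mm
I = π(d_o⁴ − d_i⁴)/64 = π(41.6⁴ − 36.40⁴)/64 = 6.083×10^4 mm⁴
I = 6.083×10^4 mm⁴ = 6.083×10^-8 m⁴
Effective length L_e = K·L = 0.7 × 4.42 = 3.094 m
P_cr = π²EI / L_e² = π² × 97.5×10⁹ × 6.083×10^-8 / 3.094² = 6.115×10^3 N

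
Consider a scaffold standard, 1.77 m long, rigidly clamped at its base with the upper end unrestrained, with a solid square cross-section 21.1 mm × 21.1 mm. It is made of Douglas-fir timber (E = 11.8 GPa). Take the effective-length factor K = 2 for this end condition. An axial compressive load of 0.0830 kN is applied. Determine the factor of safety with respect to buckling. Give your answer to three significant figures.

I = a⁴/12 = 21.1⁴/12 = 1.652×10^4 mm⁴
I = 1.652×10^4 mm⁴ = 1.652×10^-8 m⁴
Effective length L_e = K·L = 2 × 1.77 = 3.540 m
P_cr = π²EI / L_e² = π² × 11.8×10⁹ × 1.652×10^-8 / 3.540² = 153.5 N
Factor of safety n = P_cr / P = 0.15351 / 0.0830 = 1.85

n ≈ 1.85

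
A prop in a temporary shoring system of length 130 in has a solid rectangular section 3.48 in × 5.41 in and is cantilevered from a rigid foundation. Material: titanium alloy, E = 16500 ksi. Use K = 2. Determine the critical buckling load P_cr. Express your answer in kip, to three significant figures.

Buckling occurs about the weak axis: I_min = h·b³/12 with b = 3.48 in (the shorter side).
I_min = 5.41×3.48³/12 = 19.00 in⁴
Effective length L_e = K·L = 2 × 130 = 260.0 in
P_cr = π²EI / L_e² = π² × 16500×10³ × 19.00 / 260.0² = 4.577×10^4 lb

P_cr ≈ 45.8 kip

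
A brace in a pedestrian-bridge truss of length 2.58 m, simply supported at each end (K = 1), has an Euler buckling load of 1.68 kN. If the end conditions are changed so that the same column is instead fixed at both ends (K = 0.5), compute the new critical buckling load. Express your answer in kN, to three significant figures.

P_cr ∝ 1/K², so P_cr,new = P_cr,old × (K_old/K_new)² = 1.68 × (1/0.5)²
= 1.68 × 4.000 = 6.72 kN

P_cr ≈ 6.72 kN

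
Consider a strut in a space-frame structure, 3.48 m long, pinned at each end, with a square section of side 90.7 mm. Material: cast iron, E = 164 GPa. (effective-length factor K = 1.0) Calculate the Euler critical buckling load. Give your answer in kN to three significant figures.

P_cr ≈ 754 kN

I = a⁴/12 = 90.7⁴/12 = 5.640×10^6 mm⁴
I = 5.640×10^6 mm⁴ = 5.640×10^-6 m⁴
Effective length L_e = K·L = 1 × 3.48 = 3.480 m
P_cr = π²EI / L_e² = π² × 164×10⁹ × 5.640×10^-6 / 3.480² = 7.538×10^5 N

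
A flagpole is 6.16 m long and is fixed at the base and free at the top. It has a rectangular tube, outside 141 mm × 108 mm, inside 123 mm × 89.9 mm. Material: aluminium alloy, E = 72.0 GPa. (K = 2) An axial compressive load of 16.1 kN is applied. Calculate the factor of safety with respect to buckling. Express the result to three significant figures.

n ≈ 2.14

Weak-axis I_min = (h_o·b_o³ − h_i·b_i³)/12 with b_o = 108, b_i = 89.90 mm (shorter outer/inner sides).
I_min = (141×108³ − 123.0×89.90³)/12 = 7.354×10^6 mm⁴
I = 7.354×10^6 mm⁴ = 7.354×10^-6 m⁴
Effective length L_e = K·L = 2 × 6.16 = 12.32 m
P_cr = π²EI / L_e² = π² × 72.0×10⁹ × 7.354×10^-6 / 12.32² = 3.443×10^4 N
Factor of safety n = P_cr / P = 34.431 / 16.1 = 2.14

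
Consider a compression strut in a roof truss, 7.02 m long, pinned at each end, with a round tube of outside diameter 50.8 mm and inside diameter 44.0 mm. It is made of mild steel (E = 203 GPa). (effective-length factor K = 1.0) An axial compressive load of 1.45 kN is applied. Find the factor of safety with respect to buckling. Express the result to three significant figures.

n ≈ 4.01

d_o = 50.8 mm, d_i = 44.0 mm
I = π(d_o⁴ − d_i⁴)/64 = π(50.8⁴ − 44.00⁴)/64 = 1.429×10^5 mm⁴
I = 1.429×10^5 mm⁴ = 1.429×10^-7 m⁴
Effective length L_e = K·L = 1 × 7.02 = 7.020 m
P_cr = π²EI / L_e² = π² × 203×10⁹ × 1.429×10^-7 / 7.020² = 5.811×10^3 N
Factor of safety n = P_cr / P = 5.8106 / 1.45 = 4.01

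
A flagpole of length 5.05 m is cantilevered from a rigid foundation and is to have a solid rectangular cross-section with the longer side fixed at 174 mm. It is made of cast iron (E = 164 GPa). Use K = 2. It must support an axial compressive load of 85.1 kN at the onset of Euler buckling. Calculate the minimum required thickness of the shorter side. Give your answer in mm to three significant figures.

L_e = K·L = 2 × 5.05 = 10.10 m
Required I = P_cr·L_e²/(π²E) = 8.510×10^4 × 10.10² / (π² × 1.64×10^11) = 5.363×10^-6 m⁴
I_req = 5.363×10^6 mm⁴
Rectangle, weak axis: I_min = h·b³/12 with h = 174 mm fixed  ⇒  b = (12I/h)^(1/3) = 71.8 mm

b ≈ 71.8 mm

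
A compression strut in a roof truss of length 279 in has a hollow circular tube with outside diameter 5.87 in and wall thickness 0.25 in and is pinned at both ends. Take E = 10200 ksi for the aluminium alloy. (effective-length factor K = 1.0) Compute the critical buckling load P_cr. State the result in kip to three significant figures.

Inner diameter d_i = 5.87 − 2×0.25 = 5.370 in
I = π(d_o⁴ − d_i⁴)/64 = π(5.87⁴ − 5.370⁴)/64 = 17.46 in⁴
Effective length L_e = K·L = 1 × 279 = 279.0 in
P_cr = π²EI / L_e² = π² × 10200×10³ × 17.46 / 279.0² = 2.258×10^4 lb

P_cr ≈ 22.6 kip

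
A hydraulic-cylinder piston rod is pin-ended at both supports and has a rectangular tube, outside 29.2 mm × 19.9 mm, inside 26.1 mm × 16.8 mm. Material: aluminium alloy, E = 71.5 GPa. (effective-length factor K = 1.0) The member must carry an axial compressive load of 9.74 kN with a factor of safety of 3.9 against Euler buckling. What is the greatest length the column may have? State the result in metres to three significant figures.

Weak-axis I_min = (h_o·b_o³ − h_i·b_i³)/12 with b_o = 19.9, b_i = 16.80 mm (shorter outer/inner sides).
I_min = (29.2×19.9³ − 26.10×16.80³)/12 = 8.863×10^3 mm⁴
I = 8.863×10^-9 m⁴
Required critical load P_cr = n·P = 3.9 × 9.74 = 37.99 kN = 3.799×10^4 N
From P_cr = π²EI/(K·L)²:  L = (1/K)·√(π²EI/P_cr) = (1/1)·√(π²×7.15×10^10×8.863×10^-9/3.799×10^4)
L = 0.406 m

L_max ≈ 0.406 m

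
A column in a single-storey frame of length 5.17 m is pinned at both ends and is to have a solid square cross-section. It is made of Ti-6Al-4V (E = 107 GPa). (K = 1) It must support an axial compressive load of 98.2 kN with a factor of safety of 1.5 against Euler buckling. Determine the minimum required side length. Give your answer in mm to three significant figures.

Required P_cr = n·P = 1.5 × 98.2 = 147.3 kN
L_e = K·L = 1 × 5.17 = 5.170 m
Required I = P_cr·L_e²/(π²E) = 1.473×10^5 × 5.170² / (π² × 1.07×10^11) = 3.728×10^-6 m⁴
I_req = 3.728×10^6 mm⁴
Solid square: I = a⁴/12  ⇒  a = (12I)^(1/4) = (12×3.728×10^6)^(1/4) = 81.8 mm

a ≈ 81.8 mm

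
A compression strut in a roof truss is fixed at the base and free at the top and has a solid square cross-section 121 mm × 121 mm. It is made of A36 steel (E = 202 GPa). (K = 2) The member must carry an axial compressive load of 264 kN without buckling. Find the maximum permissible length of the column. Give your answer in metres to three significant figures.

L_max ≈ 5.81 m

I = a⁴/12 = 121⁴/12 = 1.786×10^7 mm⁴
I = 1.786×10^-5 m⁴
At the buckling limit P_cr = P = 2.640×10^5 N
From P_cr = π²EI/(K·L)²:  L = (1/K)·√(π²EI/P_cr) = (1/2)·√(π²×2.02×10^11×1.786×10^-5/2.640×10^5)
L = 5.81 m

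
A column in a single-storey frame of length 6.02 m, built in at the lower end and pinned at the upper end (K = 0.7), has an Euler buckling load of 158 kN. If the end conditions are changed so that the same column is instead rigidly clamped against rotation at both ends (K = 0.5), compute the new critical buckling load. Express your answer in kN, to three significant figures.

P_cr ∝ 1/K², so P_cr,new = P_cr,old × (K_old/K_new)² = 158 × (0.7/0.5)²
= 158 × 1.960 = 310 kN

P_cr ≈ 310 kN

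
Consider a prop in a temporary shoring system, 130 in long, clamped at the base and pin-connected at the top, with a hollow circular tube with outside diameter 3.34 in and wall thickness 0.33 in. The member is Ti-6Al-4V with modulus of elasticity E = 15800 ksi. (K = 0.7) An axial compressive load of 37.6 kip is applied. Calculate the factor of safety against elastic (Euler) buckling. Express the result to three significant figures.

Inner diameter d_i = 3.34 − 2×0.33 = 2.680 in
I = π(d_o⁴ − d_i⁴)/64 = π(3.34⁴ − 2.680⁴)/64 = 3.577 in⁴
Effective length L_e = K·L = 0.7 × 130 = 91.00 in
P_cr = π²EI / L_e² = π² × 15800×10³ × 3.577 / 91.00² = 6.735×10^4 lb
Factor of safety n = P_cr / P = 67.350 / 37.6 = 1.79

n ≈ 1.79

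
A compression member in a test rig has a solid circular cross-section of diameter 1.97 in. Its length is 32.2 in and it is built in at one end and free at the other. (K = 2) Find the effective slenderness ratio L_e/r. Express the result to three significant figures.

λ ≈ 131

I = πd⁴/64 = π×1.97⁴/64 = 0.7393 in⁴
A = 3.048 in²;  r_min = √(I/A) = √(0.7393/3.048) = 0.4925 in
L_e = K·L = 2 × 32.2 = 64.40 in
λ = L_e / r_min = 64.400 / 0.4925 = 131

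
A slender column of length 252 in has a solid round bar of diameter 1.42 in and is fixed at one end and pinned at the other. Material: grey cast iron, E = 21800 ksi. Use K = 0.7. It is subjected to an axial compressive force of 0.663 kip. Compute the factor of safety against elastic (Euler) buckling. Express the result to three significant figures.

n ≈ 2.08

I = πd⁴/64 = π×1.42⁴/64 = 0.1996 in⁴
Effective length L_e = K·L = 0.7 × 252 = 176.4 in
P_cr = π²EI / L_e² = π² × 21800×10³ × 0.1996 / 176.4² = 1.380×10^3 lb
Factor of safety n = P_cr / P = 1.3800 / 0.663 = 2.08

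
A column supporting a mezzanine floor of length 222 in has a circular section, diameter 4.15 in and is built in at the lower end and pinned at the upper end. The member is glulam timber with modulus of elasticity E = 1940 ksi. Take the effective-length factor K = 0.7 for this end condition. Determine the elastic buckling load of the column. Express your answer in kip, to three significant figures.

P_cr ≈ 11.5 kip

I = πd⁴/64 = π×4.15⁴/64 = 14.56 in⁴
Effective length L_e = K·L = 0.7 × 222 = 155.4 in
P_cr = π²EI / L_e² = π² × 1940×10³ × 14.56 / 155.4² = 1.154×10^4 lb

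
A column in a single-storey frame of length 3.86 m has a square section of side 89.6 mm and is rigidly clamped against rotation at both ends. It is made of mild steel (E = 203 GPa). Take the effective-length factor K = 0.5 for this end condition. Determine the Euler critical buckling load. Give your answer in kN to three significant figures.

P_cr ≈ 2890 kN

I = a⁴/12 = 89.6⁴/12 = 5.371×10^6 mm⁴
I = 5.371×10^6 mm⁴ = 5.371×10^-6 m⁴
Effective length L_e = K·L = 0.5 × 3.86 = 1.930 m
P_cr = π²EI / L_e² = π² × 203×10⁹ × 5.371×10^-6 / 1.930² = 2.889×10^6 N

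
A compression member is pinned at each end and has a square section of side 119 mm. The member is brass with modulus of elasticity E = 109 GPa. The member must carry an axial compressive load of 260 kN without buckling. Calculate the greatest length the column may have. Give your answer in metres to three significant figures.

I = a⁴/12 = 119⁴/12 = 1.671×10^7 mm⁴
I = 1.671×10^-5 m⁴
At the buckling limit P_cr = P = 2.600×10^5 N
From P_cr = π²EI/(K·L)²:  L = (1/K)·√(π²EI/P_cr) = (1/1)·√(π²×1.09×10^11×1.671×10^-5/2.600×10^5)
L = 8.32 m

L_max ≈ 8.32 m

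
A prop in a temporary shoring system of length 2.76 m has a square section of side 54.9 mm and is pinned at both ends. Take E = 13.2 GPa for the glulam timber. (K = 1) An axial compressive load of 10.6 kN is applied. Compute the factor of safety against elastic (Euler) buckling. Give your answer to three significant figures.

I = a⁴/12 = 54.9⁴/12 = 7.570×10^5 mm⁴
I = 7.570×10^5 mm⁴ = 7.570×10^-7 m⁴
Effective length L_e = K·L = 1 × 2.76 = 2.760 m
P_cr = π²EI / L_e² = π² × 13.2×10⁹ × 7.570×10^-7 / 2.760² = 1.295×10^4 N
Factor of safety n = P_cr / P = 12.947 / 10.6 = 1.22

n ≈ 1.22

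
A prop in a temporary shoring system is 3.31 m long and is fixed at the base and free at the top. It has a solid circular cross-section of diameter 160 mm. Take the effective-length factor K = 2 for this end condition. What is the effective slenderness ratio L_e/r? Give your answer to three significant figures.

λ ≈ 166

For a solid circle r = d/4 = 160/4 = 40.00 mm
L_e = K·L = 2 × 3.31 m = 6.620 m = 6620.0 mm
λ = L_e / r_min = 6620.0 / 40.00 = 166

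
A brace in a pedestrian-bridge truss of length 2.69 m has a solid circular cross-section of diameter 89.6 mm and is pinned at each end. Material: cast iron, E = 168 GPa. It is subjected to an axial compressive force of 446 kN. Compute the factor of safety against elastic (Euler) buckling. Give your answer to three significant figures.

I = πd⁴/64 = π×89.6⁴/64 = 3.164×10^6 mm⁴
I = 3.164×10^6 mm⁴ = 3.164×10^-6 m⁴
Effective length L_e = K·L = 1 × 2.69 = 2.690 m
P_cr = π²EI / L_e² = π² × 168×10⁹ × 3.164×10^-6 / 2.690² = 7.249×10^5 N
Factor of safety n = P_cr / P = 724.95 / 446 = 1.63

n ≈ 1.63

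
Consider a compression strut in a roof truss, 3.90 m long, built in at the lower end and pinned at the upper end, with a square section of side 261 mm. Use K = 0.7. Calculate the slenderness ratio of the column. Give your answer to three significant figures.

λ ≈ 36.2

For a square r = a/√12 = 261/√12 = 75.34 mm
L_e = K·L = 0.7 × 3.90 m = 2.730 m = 2730.0 mm
λ = L_e / r_min = 2730.0 / 75.34 = 36.2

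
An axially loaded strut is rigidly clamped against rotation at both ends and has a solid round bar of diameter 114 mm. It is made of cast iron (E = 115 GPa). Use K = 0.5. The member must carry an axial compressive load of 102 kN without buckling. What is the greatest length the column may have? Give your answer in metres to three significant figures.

I = πd⁴/64 = π×114⁴/64 = 8.291×10^6 mm⁴
I = 8.291×10^-6 m⁴
At the buckling limit P_cr = P = 1.020×10^5 N
From P_cr = π²EI/(K·L)²:  L = (1/K)·√(π²EI/P_cr) = (1/0.5)·√(π²×1.15×10^11×8.291×10^-6/1.020×10^5)
L = 19.2 m

L_max ≈ 19.2 m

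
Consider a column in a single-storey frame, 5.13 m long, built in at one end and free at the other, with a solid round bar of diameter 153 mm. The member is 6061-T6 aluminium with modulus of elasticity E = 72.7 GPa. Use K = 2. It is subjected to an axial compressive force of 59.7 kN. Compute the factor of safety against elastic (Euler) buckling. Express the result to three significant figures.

I = πd⁴/64 = π×153⁴/64 = 2.690×10^7 mm⁴
I = 2.690×10^7 mm⁴ = 2.690×10^-5 m⁴
Effective length L_e = K·L = 2 × 5.13 = 10.26 m
P_cr = π²EI / L_e² = π² × 72.7×10⁹ × 2.690×10^-5 / 10.26² = 1.833×10^5 N
Factor of safety n = P_cr / P = 183.35 / 59.7 = 3.07

n ≈ 3.07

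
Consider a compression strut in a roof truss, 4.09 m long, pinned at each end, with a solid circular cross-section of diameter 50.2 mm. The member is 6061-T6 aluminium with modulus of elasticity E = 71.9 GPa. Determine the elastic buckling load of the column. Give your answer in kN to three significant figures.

P_cr ≈ 13.2 kN

I = πd⁴/64 = π×50.2⁴/64 = 3.117×10^5 mm⁴
I = 3.117×10^5 mm⁴ = 3.117×10^-7 m⁴
Effective length L_e = K·L = 1 × 4.09 = 4.090 m
P_cr = π²EI / L_e² = π² × 71.9×10⁹ × 3.117×10^-7 / 4.090² = 1.322×10^4 N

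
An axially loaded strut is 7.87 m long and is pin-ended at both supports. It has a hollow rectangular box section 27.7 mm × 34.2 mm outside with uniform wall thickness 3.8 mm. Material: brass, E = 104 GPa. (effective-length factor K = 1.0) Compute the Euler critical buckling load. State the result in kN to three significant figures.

Inner dimensions: h_i = 34.2 − 2×3.8 = 26.60 mm, b_i = 27.7 − 2×3.8 = 20.10 mm
Weak-axis I_min = (h_o·b_o³ − h_i·b_i³)/12 with b_o = 27.7, b_i = 20.10 mm (shorter outer/inner sides).
I_min = (34.2×27.7³ − 26.60×20.10³)/12 = 4.257×10^4 mm⁴
I = 4.257×10^4 mm⁴ = 4.257×10^-8 m⁴
Effective length L_e = K·L = 1 × 7.87 = 7.870 m
P_cr = π²EI / L_e² = π² × 104×10⁹ × 4.257×10^-8 / 7.870² = 705.5 N

P_cr ≈ 0.706 kN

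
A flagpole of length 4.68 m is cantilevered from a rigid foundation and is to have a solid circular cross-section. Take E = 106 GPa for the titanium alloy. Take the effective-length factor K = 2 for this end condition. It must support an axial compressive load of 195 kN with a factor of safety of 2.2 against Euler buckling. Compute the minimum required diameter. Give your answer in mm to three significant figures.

d ≈ 164 mm

Required P_cr = n·P = 2.2 × 195 = 429.0 kN
L_e = K·L = 2 × 4.68 = 9.360 m
Required I = P_cr·L_e²/(π²E) = 4.290×10^5 × 9.360² / (π² × 1.06×10^11) = 3.593×10^-5 m⁴
I_req = 3.593×10^7 mm⁴
Solid circle: I = πd⁴/64  ⇒  d = (64I/π)^(1/4) = (64×3.593×10^7/π)^(1/4) = 164 mm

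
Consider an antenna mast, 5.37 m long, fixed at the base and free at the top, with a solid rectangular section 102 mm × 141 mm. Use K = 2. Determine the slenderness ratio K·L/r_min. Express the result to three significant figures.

λ ≈ 365

Buckling occurs about the weak axis: I_min = h·b³/12 with b = 102 mm (the shorter side).
I_min = 141×102³/12 = 1.247×10^7 mm⁴
A = 1.438×10^4 mm²;  r_min = √(I/A) = √(1.247×10^7/1.438×10^4) = 29.44 mm
L_e = K·L = 2 × 5.37 m = 10.74 m = 10740 mm
λ = L_e / r_min = 10740 / 29.44 = 365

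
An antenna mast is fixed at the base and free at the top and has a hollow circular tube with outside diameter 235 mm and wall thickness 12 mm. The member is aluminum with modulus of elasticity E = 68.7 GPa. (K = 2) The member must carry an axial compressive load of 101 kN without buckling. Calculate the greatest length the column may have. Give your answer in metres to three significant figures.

Inner diameter d_i = 235 − 2×12 = 211.0 mm
I = π(d_o⁴ − d_i⁴)/64 = π(235⁴ − 211.0⁴)/64 = 5.241×10^7 mm⁴
I = 5.241×10^-5 m⁴
At the buckling limit P_cr = P = 1.010×10^5 N
From P_cr = π²EI/(K·L)²:  L = (1/K)·√(π²EI/P_cr) = (1/2)·√(π²×6.87×10^10×5.241×10^-5/1.010×10^5)
L = 9.38 m

L_max ≈ 9.38 m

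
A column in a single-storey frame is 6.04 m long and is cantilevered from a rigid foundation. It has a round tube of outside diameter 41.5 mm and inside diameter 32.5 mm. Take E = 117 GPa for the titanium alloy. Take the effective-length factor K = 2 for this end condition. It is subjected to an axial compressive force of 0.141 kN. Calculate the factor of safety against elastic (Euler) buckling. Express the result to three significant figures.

n ≈ 5.10

d_o = 41.5 mm, d_i = 32.5 mm
I = π(d_o⁴ − d_i⁴)/64 = π(41.5⁴ − 32.50⁴)/64 = 9.084×10^4 mm⁴
I = 9.084×10^4 mm⁴ = 9.084×10^-8 m⁴
Effective length L_e = K·L = 2 × 6.04 = 12.08 m
P_cr = π²EI / L_e² = π² × 117×10⁹ × 9.084×10^-8 / 12.08² = 718.8 N
Factor of safety n = P_cr / P = 0.71880 / 0.141 = 5.10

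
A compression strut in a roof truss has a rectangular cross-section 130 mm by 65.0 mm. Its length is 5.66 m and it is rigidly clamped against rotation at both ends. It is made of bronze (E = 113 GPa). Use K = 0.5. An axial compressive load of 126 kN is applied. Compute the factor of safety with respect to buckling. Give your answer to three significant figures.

Buckling occurs about the weak axis: I_min = h·b³/12 with b = 65.0 mm (the shorter side).
I_min = 130×65.0³/12 = 2.975×10^6 mm⁴
I = 2.975×10^6 mm⁴ = 2.975×10^-6 m⁴
Effective length L_e = K·L = 0.5 × 5.66 = 2.830 m
P_cr = π²EI / L_e² = π² × 113×10⁹ × 2.975×10^-6 / 2.830² = 4.143×10^5 N
Factor of safety n = P_cr / P = 414.29 / 126 = 3.29

n ≈ 3.29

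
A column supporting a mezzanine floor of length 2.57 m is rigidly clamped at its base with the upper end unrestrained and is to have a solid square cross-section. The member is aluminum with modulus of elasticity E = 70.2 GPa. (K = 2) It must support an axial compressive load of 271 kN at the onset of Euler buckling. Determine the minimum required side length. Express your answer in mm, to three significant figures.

L_e = K·L = 2 × 2.57 = 5.140 m
Required I = P_cr·L_e²/(π²E) = 2.710×10^5 × 5.140² / (π² × 7.02×10^10) = 1.033×10^-5 m⁴
I_req = 1.033×10^7 mm⁴
Solid square: I = a⁴/12  ⇒  a = (12I)^(1/4) = (12×1.033×10^7)^(1/4) = 106 mm

a ≈ 106 mm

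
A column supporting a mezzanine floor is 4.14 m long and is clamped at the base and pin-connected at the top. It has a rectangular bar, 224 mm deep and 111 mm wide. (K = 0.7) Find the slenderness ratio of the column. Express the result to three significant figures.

λ ≈ 90.4

Buckling occurs about the weak axis: I_min = h·b³/12 with b = 111 mm (the shorter side).
I_min = 224×111³/12 = 2.553×10^7 mm⁴
A = 2.486×10^4 mm²;  r_min = √(I/A) = √(2.553×10^7/2.486×10^4) = 32.04 mm
L_e = K·L = 0.7 × 4.14 m = 2.898 m = 2898.0 mm
λ = L_e / r_min = 2898.0 / 32.04 = 90.4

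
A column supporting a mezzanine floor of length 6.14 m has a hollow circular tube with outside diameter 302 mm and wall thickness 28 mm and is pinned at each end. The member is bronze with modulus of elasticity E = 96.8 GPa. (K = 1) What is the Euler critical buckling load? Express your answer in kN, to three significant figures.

P_cr ≈ 5790 kN

Inner diameter d_i = 302 − 2×28 = 246.0 mm
I = π(d_o⁴ − d_i⁴)/64 = π(302⁴ − 246.0⁴)/64 = 2.286×10^8 mm⁴
I = 2.286×10^8 mm⁴ = 2.286×10^-4 m⁴
Effective length L_e = K·L = 1 × 6.14 = 6.140 m
P_cr = π²EI / L_e² = π² × 96.8×10⁹ × 2.286×10^-4 / 6.140² = 5.792×10^6 N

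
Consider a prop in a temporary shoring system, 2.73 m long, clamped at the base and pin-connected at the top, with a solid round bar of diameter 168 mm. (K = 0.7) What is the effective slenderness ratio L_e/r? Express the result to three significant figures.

λ ≈ 45.5

For a solid circle r = d/4 = 168/4 = 42.00 mm
L_e = K·L = 0.7 × 2.73 m = 1.911 m = 1911.0 mm
λ = L_e / r_min = 1911.0 / 42.00 = 45.5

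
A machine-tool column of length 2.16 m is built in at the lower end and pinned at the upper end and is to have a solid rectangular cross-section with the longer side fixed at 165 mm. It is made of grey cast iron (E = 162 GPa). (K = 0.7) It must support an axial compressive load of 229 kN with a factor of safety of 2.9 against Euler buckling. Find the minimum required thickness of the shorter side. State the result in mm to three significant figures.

b ≈ 41.0 mm

Required P_cr = n·P = 2.9 × 229 = 664.1 kN
L_e = K·L = 0.7 × 2.16 = 1.512 m
Required I = P_cr·L_e²/(π²E) = 6.641×10^5 × 1.512² / (π² × 1.62×10^11) = 9.496×10^-7 m⁴
I_req = 9.496×10^5 mm⁴
Rectangle, weak axis: I_min = h·b³/12 with h = 165 mm fixed  ⇒  b = (12I/h)^(1/3) = 41.0 mm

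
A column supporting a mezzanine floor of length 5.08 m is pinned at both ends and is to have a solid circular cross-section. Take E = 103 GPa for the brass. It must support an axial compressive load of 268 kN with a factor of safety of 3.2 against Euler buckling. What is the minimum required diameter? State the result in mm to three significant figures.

Required P_cr = n·P = 3.2 × 268 = 857.6 kN
L_e = K·L = 1 × 5.08 = 5.080 m
Required I = P_cr·L_e²/(π²E) = 8.576×10^5 × 5.080² / (π² × 1.03×10^11) = 2.177×10^-5 m⁴
I_req = 2.177×10^7 mm⁴
Solid circle: I = πd⁴/64  ⇒  d = (64I/π)^(1/4) = (64×2.177×10^7/π)^(1/4) = 145 mm

d ≈ 145 mm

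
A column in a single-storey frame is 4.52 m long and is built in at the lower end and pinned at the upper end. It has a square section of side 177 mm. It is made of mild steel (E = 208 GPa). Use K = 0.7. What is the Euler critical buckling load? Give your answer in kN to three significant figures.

P_cr ≈ 16800 kN

I = a⁴/12 = 177⁴/12 = 8.179×10^7 mm⁴
I = 8.179×10^7 mm⁴ = 8.179×10^-5 m⁴
Effective length L_e = K·L = 0.7 × 4.52 = 3.164 m
P_cr = π²EI / L_e² = π² × 208×10⁹ × 8.179×10^-5 / 3.164² = 1.677×10^7 N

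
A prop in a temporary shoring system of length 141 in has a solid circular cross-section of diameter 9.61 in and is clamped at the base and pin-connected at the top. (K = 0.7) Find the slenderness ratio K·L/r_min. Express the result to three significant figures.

For a solid circle r = d/4 = 9.61/4 = 2.402 in
L_e = K·L = 0.7 × 141 = 98.70 in
λ = L_e / r_min = 98.700 / 2.402 = 41.1

λ ≈ 41.1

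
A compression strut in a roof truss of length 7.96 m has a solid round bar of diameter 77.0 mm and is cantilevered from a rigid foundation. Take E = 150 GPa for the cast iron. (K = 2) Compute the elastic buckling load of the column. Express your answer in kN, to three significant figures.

P_cr ≈ 10.1 kN

I = πd⁴/64 = π×77.0⁴/64 = 1.726×10^6 mm⁴
I = 1.726×10^6 mm⁴ = 1.726×10^-6 m⁴
Effective length L_e = K·L = 2 × 7.96 = 15.92 m
P_cr = π²EI / L_e² = π² × 150×10⁹ × 1.726×10^-6 / 15.92² = 1.008×10^4 N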